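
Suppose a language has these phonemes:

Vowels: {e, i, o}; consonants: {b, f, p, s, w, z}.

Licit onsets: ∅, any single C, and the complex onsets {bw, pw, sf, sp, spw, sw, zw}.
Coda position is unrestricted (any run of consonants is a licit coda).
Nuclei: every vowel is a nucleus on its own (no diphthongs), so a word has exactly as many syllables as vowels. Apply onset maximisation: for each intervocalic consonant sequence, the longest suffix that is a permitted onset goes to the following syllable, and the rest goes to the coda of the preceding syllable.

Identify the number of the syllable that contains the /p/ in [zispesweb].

Vowels present: i, e, e; each is a nucleus, giving 3 syllables.
σ1/σ2 boundary: /sp/ — entire cluster is a permitted onset → onset /sp/, coda ∅.
σ2/σ3 boundary: /sw/ — entire cluster is a permitted onset → onset /sw/, coda ∅.
Syllabification: zi.spe.sweb.
The /p/ is in the onset of syllable 2 (/spe/).

2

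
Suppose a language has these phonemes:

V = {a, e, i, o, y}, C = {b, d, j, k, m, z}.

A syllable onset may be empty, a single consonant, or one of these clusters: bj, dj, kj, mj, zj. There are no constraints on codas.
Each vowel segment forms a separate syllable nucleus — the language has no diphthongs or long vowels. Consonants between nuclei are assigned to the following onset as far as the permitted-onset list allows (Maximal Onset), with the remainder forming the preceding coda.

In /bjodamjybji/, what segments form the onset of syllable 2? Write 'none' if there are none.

Vowels present: o, a, y, i; each is a nucleus, giving 4 syllables.
σ1/σ2 boundary: just /d/ — single C goes to the following onset.
σ2/σ3 boundary: cluster /mj/ — /mj/ is itself a permitted onset, so the whole cluster goes right; preceding coda = ∅.
σ3/σ4 boundary: /bj/ is a licit onset in full, so it all attaches to the next syllable.
Putting it together: bjo.da.mjy.bji.
Syllable 2 is /da/: onset /d/, nucleus /a/, coda ∅.

d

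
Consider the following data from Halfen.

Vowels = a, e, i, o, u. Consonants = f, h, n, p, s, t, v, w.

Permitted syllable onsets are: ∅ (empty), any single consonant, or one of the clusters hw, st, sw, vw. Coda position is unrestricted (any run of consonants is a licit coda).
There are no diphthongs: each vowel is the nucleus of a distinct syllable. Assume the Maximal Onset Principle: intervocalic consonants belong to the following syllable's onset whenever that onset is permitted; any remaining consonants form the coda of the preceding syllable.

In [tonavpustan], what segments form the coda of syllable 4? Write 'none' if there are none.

Nuclei (vowels): o, a, u, a → 4 syllables.
Between /o/ (V1) and /a/ (V2): /n/ → onset of the next syllable (single consonants are always licit onsets).
Between /a/ (V2) and /u/ (V3): /vp/ splits as /v/ + /p/ (/p/ is the longest suffix that is a licit onset).
Between /u/ (V3) and /a/ (V4): cluster /st/ — /st/ is itself a permitted onset, so the whole cluster goes right; preceding coda = ∅.
Putting it together: to.nav.pu.stan.
Syllable 4 is /stan/: onset /st/, nucleus /a/, coda /n/.

n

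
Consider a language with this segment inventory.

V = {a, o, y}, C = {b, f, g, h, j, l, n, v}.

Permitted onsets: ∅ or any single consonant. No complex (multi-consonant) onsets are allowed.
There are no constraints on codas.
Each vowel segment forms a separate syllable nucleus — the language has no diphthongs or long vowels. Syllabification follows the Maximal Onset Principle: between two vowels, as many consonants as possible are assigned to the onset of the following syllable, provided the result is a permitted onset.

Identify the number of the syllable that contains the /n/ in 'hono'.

2

Vowels present: o, o; each is a nucleus, giving 2 syllables.
Between /o/ (V1) and /o/ (V2): /n/ is a single consonant, so it becomes the next onset.
Putting it together: ho.no.
The /n/ is in the onset of syllable 2 (/no/).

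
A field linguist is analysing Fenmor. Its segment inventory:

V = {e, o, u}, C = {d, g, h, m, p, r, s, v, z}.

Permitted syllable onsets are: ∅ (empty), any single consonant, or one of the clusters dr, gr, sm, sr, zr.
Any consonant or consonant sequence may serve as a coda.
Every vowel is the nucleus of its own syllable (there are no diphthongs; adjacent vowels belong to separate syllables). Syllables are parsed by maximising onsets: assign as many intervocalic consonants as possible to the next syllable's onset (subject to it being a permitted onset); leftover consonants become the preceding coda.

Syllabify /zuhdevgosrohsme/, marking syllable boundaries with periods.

Nuclei (vowels): u, e, o, o, e → 5 syllables.
σ1/σ2 boundary: /hd/ splits as /h/ + /d/ (/d/ is the longest suffix that is a licit onset).
σ2/σ3 boundary: /vg/ — longest licit onset from the right is /g/, leaving /v/ as coda.
σ3/σ4 boundary: cluster /sr/ — /sr/ is itself a permitted onset, so the whole cluster goes right; preceding coda = ∅.
σ4/σ5 boundary: cluster /hsm/ — the longest permitted-onset suffix is /sm/; onset = /sm/, preceding coda = /h/.

zuh.dev.go.sroh.sme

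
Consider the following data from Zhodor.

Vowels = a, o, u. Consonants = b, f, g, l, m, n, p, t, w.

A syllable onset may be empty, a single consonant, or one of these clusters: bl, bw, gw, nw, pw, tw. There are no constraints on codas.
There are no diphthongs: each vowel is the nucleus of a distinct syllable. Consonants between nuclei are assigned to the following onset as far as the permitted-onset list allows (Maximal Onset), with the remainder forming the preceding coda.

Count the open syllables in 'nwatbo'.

1

The vowels are a, o — 2 nuclei, so 2 syllables.
Between /a/ (V1) and /o/ (V2): /tb/; trying suffixes from longest down, /b/ is the first permitted one, so coda /t/ | onset /b/.
Putting it together: nwat.bo.
Classifying each syllable: /nwat/ (closed), /bo/ (open).
Open syllables: 1.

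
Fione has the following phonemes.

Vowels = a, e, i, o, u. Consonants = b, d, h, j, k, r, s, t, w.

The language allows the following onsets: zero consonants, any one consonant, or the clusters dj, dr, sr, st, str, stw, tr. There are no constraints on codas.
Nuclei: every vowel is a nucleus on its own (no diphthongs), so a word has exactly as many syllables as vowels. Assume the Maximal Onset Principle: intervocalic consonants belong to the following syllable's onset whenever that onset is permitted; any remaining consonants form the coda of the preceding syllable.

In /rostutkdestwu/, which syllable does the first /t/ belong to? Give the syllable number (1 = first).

The vowels are o, u, e, u — 4 nuclei, so 4 syllables.
/o…u/ gap (V1→V2): /st/ is a licit onset in full, so it all attaches to the next syllable.
/u…e/ gap (V2→V3): /tkd/ — longest licit onset from the right is /d/, leaving /tk/ as coda.
/e…u/ gap (V3→V4): cluster /stw/ — /stw/ is itself a permitted onset, so the whole cluster goes right; preceding coda = ∅.
Result: ro.stutk.de.stwu.
The first /t/ is in the onset of syllable 2 (/stutk/).

2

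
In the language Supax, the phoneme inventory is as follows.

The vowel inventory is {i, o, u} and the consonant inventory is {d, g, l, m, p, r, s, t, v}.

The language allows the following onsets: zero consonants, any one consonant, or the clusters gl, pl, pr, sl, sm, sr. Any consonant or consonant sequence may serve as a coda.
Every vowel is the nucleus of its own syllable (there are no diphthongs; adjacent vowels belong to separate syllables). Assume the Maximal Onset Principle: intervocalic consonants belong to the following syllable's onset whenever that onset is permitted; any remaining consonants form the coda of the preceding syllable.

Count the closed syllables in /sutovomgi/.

Nuclei (vowels): u, o, o, i → 4 syllables.
σ1/σ2 boundary: just /t/ — single C goes to the following onset.
σ2/σ3 boundary: /v/ → onset of the next syllable (single consonants are always licit onsets).
σ3/σ4 boundary: cluster /mg/ — the longest permitted-onset suffix is /g/; onset = /g/, preceding coda = /m/.
Result: su.to.vom.gi.
Classifying each syllable: /su/ (open), /to/ (open), /vom/ (closed), /gi/ (open).
Closed syllables: 1.

1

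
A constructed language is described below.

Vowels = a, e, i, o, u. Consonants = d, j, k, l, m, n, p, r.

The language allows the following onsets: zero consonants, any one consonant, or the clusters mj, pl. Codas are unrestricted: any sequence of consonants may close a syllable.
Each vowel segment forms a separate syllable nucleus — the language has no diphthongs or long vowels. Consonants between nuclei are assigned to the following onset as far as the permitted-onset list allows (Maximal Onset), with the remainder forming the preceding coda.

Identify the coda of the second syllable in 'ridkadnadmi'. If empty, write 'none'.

Nuclei (vowels): i, a, a, i → 4 syllables.
/i…a/ gap (V1→V2): /dk/ — longest licit onset from the right is /k/, leaving /d/ as coda.
/a…a/ gap (V2→V3): /dn/ splits as /d/ + /n/ (/n/ is the longest suffix that is a licit onset).
/a…i/ gap (V3→V4): cluster /dm/ — the longest permitted-onset suffix is /m/; onset = /m/, preceding coda = /d/.
Syllabification: rid.kad.nad.mi.
Syllable 2 is /kad/: onset /k/, nucleus /a/, coda /d/.

d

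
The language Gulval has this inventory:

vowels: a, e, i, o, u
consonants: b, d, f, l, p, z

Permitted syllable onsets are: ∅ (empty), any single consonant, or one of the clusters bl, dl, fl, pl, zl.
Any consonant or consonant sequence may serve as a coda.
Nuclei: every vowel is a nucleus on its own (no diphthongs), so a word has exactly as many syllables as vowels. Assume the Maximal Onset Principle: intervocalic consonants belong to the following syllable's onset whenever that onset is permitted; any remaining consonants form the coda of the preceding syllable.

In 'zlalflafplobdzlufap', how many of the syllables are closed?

The vowels are a, a, o, u, a — 5 nuclei, so 5 syllables.
V1 /a/ – V2 /a/: /lfl/ splits as /l/ + /fl/ (/fl/ is the longest suffix that is a licit onset).
V2 /a/ – V3 /o/: /fpl/ splits as /f/ + /pl/ (/pl/ is the longest suffix that is a licit onset).
V3 /o/ – V4 /u/: /bdzl/ — longest licit onset from the right is /zl/, leaving /bd/ as coda.
V4 /u/ – V5 /a/: /f/ → onset of the next syllable (single consonants are always licit onsets).
So the parse is zlal.flaf.plobd.zlu.fap.
Classifying each syllable: /zlal/ (closed), /flaf/ (closed), /plobd/ (closed), /zlu/ (open), /fap/ (closed).
Closed syllables: 4.

4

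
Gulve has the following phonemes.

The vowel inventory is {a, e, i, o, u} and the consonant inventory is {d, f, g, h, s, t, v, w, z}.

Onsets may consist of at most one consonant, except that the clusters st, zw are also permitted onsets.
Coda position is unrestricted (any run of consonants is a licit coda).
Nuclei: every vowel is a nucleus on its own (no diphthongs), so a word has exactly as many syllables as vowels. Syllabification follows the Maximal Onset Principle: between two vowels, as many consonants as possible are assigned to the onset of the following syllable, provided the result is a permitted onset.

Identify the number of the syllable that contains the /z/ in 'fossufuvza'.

Nuclei (vowels): o, u, u, a → 4 syllables.
/o…u/ gap (V1→V2): cluster /ss/ — the longest permitted-onset suffix is /s/; onset = /s/, preceding coda = /s/.
/u…u/ gap (V2→V3): just /f/ — single C goes to the following onset.
/u…a/ gap (V3→V4): /vz/; trying suffixes from longest down, /z/ is the first permitted one, so coda /v/ | onset /z/.
Syllabification: fos.su.fuv.za.
The /z/ is in the onset of syllable 4 (/za/).

4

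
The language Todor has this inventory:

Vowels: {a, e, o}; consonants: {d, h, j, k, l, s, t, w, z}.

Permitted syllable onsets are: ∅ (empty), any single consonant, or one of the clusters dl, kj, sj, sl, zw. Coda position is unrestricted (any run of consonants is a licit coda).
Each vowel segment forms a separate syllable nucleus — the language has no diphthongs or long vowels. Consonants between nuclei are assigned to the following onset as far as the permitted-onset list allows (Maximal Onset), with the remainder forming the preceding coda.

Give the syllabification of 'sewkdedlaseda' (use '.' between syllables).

sewk.de.dla.se.da

Nuclei (vowels): e, e, a, e, a → 5 syllables.
/e…e/ gap (V1→V2): /wkd/ — longest licit onset from the right is /d/, leaving /wk/ as coda.
/e…a/ gap (V2→V3): /dl/ is a licit onset in full, so it all attaches to the next syllable.
/a…e/ gap (V3→V4): just /s/ — single C goes to the following onset.
/e…a/ gap (V4→V5): just /d/ — single C goes to the following onset.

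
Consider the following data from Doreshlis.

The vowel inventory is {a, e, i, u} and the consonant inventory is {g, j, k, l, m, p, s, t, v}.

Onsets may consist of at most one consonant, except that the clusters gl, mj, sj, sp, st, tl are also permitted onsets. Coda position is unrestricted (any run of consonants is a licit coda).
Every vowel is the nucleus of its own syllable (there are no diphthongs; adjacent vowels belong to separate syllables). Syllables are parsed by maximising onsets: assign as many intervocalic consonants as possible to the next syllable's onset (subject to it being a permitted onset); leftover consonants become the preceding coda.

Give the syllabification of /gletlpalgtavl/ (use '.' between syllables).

The vowels are e, a, a — 3 nuclei, so 3 syllables.
/e…a/ gap (V1→V2): cluster /tlp/ — the longest permitted-onset suffix is /p/; onset = /p/, preceding coda = /tl/.
/a…a/ gap (V2→V3): /lgt/ splits as /lg/ + /t/ (/t/ is the longest suffix that is a licit onset).

gletl.palg.tavl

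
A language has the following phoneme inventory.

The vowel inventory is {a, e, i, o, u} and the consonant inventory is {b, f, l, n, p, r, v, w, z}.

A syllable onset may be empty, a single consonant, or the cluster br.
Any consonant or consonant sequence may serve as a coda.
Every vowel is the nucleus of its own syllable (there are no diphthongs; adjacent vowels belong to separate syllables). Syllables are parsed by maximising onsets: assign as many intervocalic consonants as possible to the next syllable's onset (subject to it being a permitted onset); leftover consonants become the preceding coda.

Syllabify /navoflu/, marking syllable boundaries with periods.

na.vof.lu

Vowels present: a, o, u; each is a nucleus, giving 3 syllables.
V1 /a/ – V2 /o/: /v/ is a single consonant, so it becomes the next onset.
V2 /o/ – V3 /u/: /fl/ splits as /f/ + /l/ (/l/ is the longest suffix that is a licit onset).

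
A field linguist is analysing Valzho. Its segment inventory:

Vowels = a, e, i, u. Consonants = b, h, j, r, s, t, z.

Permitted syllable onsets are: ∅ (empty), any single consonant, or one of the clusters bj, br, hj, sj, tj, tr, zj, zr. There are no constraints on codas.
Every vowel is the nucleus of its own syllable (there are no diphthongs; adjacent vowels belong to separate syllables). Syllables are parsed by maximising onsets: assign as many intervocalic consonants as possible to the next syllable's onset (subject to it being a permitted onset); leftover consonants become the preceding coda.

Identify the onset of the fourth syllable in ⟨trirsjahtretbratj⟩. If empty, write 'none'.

The vowels are i, a, e, a — 4 nuclei, so 4 syllables.
Between /i/ (V1) and /a/ (V2): /rsj/ — longest licit onset from the right is /sj/, leaving /r/ as coda.
Between /a/ (V2) and /e/ (V3): cluster /htr/ — the longest permitted-onset suffix is /tr/; onset = /tr/, preceding coda = /h/.
Between /e/ (V3) and /a/ (V4): /tbr/ splits as /t/ + /br/ (/br/ is the longest suffix that is a licit onset).
Putting it together: trir.sjah.tret.bratj.
Syllable 4 is /bratj/: onset /br/, nucleus /a/, coda /tj/.

br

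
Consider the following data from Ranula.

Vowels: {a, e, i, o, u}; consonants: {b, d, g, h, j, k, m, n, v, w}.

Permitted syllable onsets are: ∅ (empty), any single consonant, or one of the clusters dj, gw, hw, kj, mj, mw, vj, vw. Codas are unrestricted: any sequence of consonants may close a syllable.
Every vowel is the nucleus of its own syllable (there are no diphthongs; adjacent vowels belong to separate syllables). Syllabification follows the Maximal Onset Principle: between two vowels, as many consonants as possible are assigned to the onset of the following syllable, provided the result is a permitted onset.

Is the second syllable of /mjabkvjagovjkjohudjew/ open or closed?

open

Nuclei (vowels): a, a, o, o, u, e → 6 syllables.
σ1/σ2 boundary: cluster /bkvj/ — the longest permitted-onset suffix is /vj/; onset = /vj/, preceding coda = /bk/.
σ2/σ3 boundary: /g/ is a single consonant, so it becomes the next onset.
σ3/σ4 boundary: /vjkj/; trying suffixes from longest down, /kj/ is the first permitted one, so coda /vj/ | onset /kj/.
σ4/σ5 boundary: /h/ is a single consonant, so it becomes the next onset.
σ5/σ6 boundary: cluster /dj/ — /dj/ is itself a permitted onset, so the whole cluster goes right; preceding coda = ∅.
Syllabification: mjabk.vja.govj.kjo.hu.djew.
Syllable 2 is /vja/; it ends in its nucleus with no coda, so it is open.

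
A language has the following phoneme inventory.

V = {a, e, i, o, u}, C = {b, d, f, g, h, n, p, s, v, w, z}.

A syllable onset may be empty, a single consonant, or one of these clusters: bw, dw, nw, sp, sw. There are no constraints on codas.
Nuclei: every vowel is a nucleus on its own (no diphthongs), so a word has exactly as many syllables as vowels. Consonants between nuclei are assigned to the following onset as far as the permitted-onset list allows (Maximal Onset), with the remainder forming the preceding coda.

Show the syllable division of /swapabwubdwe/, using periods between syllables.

swa.pa.bwub.dwe

Nuclei (vowels): a, a, u, e → 4 syllables.
V1 /a/ – V2 /a/: just /p/ — single C goes to the following onset.
V2 /a/ – V3 /u/: cluster /bw/ — /bw/ is itself a permitted onset, so the whole cluster goes right; preceding coda = ∅.
V3 /u/ – V4 /e/: cluster /bdw/ — the longest permitted-onset suffix is /dw/; onset = /dw/, preceding coda = /b/.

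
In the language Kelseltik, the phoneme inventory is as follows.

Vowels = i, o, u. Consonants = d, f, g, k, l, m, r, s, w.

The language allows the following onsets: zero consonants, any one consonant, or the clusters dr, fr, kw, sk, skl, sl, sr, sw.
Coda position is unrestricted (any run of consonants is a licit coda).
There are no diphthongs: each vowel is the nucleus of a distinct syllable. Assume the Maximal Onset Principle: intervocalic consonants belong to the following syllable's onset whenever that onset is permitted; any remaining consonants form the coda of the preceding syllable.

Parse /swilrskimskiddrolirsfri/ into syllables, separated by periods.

swilr.skim.skid.dro.lirs.fri

Vowels present: i, i, i, o, i, i; each is a nucleus, giving 6 syllables.
V1 /i/ – V2 /i/: /lrsk/; trying suffixes from longest down, /sk/ is the first permitted one, so coda /lr/ | onset /sk/.
V2 /i/ – V3 /i/: cluster /msk/ — the longest permitted-onset suffix is /sk/; onset = /sk/, preceding coda = /m/.
V3 /i/ – V4 /o/: /ddr/; trying suffixes from longest down, /dr/ is the first permitted one, so coda /d/ | onset /dr/.
V4 /o/ – V5 /i/: just /l/ — single C goes to the following onset.
V5 /i/ – V6 /i/: cluster /rsfr/ — the longest permitted-onset suffix is /fr/; onset = /fr/, preceding coda = /rs/.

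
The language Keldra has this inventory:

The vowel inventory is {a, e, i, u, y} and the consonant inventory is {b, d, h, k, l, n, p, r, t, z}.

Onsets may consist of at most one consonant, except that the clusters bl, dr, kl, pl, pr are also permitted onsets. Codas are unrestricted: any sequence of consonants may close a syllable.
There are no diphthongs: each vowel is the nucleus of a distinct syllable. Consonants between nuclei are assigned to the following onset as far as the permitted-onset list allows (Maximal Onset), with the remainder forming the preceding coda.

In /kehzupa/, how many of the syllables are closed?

Vowels present: e, u, a; each is a nucleus, giving 3 syllables.
Between /e/ (V1) and /u/ (V2): /hz/ — longest licit onset from the right is /z/, leaving /h/ as coda.
Between /u/ (V2) and /a/ (V3): just /p/ — single C goes to the following onset.
Putting it together: keh.zu.pa.
Classifying each syllable: /keh/ (closed), /zu/ (open), /pa/ (open).
Closed syllables: 1.

1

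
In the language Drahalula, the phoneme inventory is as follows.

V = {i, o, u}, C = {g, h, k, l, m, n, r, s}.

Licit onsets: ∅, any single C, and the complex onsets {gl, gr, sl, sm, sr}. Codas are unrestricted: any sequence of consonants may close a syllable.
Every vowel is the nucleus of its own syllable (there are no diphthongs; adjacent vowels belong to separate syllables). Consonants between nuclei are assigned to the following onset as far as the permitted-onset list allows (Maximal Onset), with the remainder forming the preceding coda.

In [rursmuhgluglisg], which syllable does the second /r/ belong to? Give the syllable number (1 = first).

1

Vowels present: u, u, u, i; each is a nucleus, giving 4 syllables.
/u…u/ gap (V1→V2): /rsm/ splits as /r/ + /sm/ (/sm/ is the longest suffix that is a licit onset).
/u…u/ gap (V2→V3): /hgl/ splits as /h/ + /gl/ (/gl/ is the longest suffix that is a licit onset).
/u…i/ gap (V3→V4): /gl/ — entire cluster is a permitted onset → onset /gl/, coda ∅.
Result: rur.smuh.glu.glisg.
The second /r/ is in the coda of syllable 1 (/rur/).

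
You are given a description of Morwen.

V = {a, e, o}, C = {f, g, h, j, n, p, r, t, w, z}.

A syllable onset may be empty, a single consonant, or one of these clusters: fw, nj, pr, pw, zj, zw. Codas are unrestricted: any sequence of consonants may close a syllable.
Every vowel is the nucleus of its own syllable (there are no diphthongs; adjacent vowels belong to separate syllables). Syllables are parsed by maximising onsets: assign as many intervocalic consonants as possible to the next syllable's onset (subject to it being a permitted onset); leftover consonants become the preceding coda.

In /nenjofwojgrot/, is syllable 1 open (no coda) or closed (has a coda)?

Vowels present: e, o, o, o; each is a nucleus, giving 4 syllables.
V1 /e/ – V2 /o/: cluster /nj/ — /nj/ is itself a permitted onset, so the whole cluster goes right; preceding coda = ∅.
V2 /o/ – V3 /o/: /fw/ is a licit onset in full, so it all attaches to the next syllable.
V3 /o/ – V4 /o/: /jgr/ — longest licit onset from the right is /r/, leaving /jg/ as coda.
So the parse is ne.njo.fwojg.rot.
Syllable 1 is /ne/; it ends in its nucleus with no coda, so it is open.

open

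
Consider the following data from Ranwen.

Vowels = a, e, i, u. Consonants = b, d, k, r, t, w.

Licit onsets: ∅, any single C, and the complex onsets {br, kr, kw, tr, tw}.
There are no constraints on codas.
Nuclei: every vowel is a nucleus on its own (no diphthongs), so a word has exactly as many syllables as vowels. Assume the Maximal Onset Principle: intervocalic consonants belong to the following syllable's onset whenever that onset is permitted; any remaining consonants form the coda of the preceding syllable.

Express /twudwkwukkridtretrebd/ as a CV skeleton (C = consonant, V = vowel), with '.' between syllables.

CCVCC.CCVC.CCVC.CCV.CCVCC

The vowels are u, u, i, e, e — 5 nuclei, so 5 syllables.
Between /u/ (V1) and /u/ (V2): cluster /dwkw/ — the longest permitted-onset suffix is /kw/; onset = /kw/, preceding coda = /dw/.
Between /u/ (V2) and /i/ (V3): /kkr/ — longest licit onset from the right is /kr/, leaving /k/ as coda.
Between /i/ (V3) and /e/ (V4): /dtr/ splits as /d/ + /tr/ (/tr/ is the longest suffix that is a licit onset).
Between /e/ (V4) and /e/ (V5): /tr/ — entire cluster is a permitted onset → onset /tr/, coda ∅.
Syllabification: twudw.kwuk.krid.tre.trebd.
Mapping each syllable to C/V: /twudw/ → CCVCC, /kwuk/ → CCVC, /krid/ → CCVC, /tre/ → CCV, /trebd/ → CCVCC.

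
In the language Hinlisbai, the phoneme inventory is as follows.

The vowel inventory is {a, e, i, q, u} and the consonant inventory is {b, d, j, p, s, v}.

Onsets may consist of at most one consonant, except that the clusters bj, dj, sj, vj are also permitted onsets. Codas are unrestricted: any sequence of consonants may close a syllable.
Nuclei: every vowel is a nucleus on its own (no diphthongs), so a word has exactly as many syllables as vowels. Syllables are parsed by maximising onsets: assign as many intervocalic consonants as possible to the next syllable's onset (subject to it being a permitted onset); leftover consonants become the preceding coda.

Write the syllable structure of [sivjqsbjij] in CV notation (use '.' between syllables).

The vowels are i, q, i — 3 nuclei, so 3 syllables.
/i…q/ gap (V1→V2): /vj/ — entire cluster is a permitted onset → onset /vj/, coda ∅.
/q…i/ gap (V2→V3): /sbj/ — longest licit onset from the right is /bj/, leaving /s/ as coda.
Putting it together: si.vjqs.bjij.
Mapping each syllable to C/V: /si/ → CV, /vjqs/ → CCVC, /bjij/ → CCVC.

CV.CCVC.CCVC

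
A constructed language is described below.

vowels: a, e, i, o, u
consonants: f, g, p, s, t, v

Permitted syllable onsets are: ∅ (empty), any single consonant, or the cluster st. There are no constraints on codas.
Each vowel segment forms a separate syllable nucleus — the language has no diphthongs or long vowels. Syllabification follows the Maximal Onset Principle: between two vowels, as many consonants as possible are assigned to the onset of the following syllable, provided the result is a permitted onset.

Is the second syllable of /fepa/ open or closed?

open

Vowels present: e, a; each is a nucleus, giving 2 syllables.
/e…a/ gap (V1→V2): /p/ is a single consonant, so it becomes the next onset.
Result: fe.pa.
Syllable 2 is /pa/; it ends in its nucleus with no coda, so it is open.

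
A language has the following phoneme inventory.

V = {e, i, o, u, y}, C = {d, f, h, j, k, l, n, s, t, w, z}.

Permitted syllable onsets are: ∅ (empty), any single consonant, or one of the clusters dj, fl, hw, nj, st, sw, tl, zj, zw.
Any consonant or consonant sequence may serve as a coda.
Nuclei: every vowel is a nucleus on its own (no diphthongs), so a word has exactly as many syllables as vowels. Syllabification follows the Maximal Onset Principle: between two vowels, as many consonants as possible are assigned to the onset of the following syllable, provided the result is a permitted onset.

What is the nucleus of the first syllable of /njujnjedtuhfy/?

u

Vowels present: u, e, u, y; each is a nucleus, giving 4 syllables.
The first nucleus (vowel 1 from the left) is /u/.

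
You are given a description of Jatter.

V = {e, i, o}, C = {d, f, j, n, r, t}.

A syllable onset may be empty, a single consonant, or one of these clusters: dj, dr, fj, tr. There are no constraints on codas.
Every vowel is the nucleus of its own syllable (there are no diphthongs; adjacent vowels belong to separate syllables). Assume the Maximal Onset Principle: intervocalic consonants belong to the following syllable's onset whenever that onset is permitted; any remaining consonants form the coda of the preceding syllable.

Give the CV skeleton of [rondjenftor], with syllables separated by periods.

CVC.CCVCC.CVC

The vowels are o, e, o — 3 nuclei, so 3 syllables.
/o…e/ gap (V1→V2): /ndj/ splits as /n/ + /dj/ (/dj/ is the longest suffix that is a licit onset).
/e…o/ gap (V2→V3): /nft/ splits as /nf/ + /t/ (/t/ is the longest suffix that is a licit onset).
So the parse is ron.djenf.tor.
Mapping each syllable to C/V: /ron/ → CVC, /djenf/ → CCVCC, /tor/ → CVC.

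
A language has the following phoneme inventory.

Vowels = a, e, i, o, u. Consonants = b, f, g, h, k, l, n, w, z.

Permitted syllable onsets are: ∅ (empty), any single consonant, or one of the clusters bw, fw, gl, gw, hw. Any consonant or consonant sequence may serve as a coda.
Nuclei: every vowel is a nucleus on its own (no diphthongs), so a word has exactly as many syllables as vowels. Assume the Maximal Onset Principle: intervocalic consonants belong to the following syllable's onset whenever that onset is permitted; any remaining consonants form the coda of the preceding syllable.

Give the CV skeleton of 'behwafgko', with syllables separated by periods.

Vowels present: e, a, o; each is a nucleus, giving 3 syllables.
σ1/σ2 boundary: cluster /hw/ — /hw/ is itself a permitted onset, so the whole cluster goes right; preceding coda = ∅.
σ2/σ3 boundary: /fgk/; trying suffixes from longest down, /k/ is the first permitted one, so coda /fg/ | onset /k/.
Syllabification: be.hwafg.ko.
Mapping each syllable to C/V: /be/ → CV, /hwafg/ → CCVCC, /ko/ → CV.

CV.CCVCC.CV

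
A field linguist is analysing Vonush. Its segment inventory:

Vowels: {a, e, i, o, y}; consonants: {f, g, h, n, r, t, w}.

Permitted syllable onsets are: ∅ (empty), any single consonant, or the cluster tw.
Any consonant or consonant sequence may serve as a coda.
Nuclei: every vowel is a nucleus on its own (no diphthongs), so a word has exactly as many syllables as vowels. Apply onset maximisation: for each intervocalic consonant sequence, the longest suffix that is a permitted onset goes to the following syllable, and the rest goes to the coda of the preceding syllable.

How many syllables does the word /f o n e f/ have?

Vowels present: o, e; each is a nucleus, giving 2 syllables.

2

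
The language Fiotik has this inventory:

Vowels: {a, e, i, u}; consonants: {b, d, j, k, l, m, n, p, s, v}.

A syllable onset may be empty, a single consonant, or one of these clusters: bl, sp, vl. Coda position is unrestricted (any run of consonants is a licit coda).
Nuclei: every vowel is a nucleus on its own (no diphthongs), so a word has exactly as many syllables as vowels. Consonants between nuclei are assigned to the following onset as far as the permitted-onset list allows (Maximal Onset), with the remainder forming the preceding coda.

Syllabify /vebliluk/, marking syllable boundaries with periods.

ve.bli.luk

Nuclei (vowels): e, i, u → 3 syllables.
/e…i/ gap (V1→V2): /bl/ is a licit onset in full, so it all attaches to the next syllable.
/i…u/ gap (V2→V3): just /l/ — single C goes to the following onset.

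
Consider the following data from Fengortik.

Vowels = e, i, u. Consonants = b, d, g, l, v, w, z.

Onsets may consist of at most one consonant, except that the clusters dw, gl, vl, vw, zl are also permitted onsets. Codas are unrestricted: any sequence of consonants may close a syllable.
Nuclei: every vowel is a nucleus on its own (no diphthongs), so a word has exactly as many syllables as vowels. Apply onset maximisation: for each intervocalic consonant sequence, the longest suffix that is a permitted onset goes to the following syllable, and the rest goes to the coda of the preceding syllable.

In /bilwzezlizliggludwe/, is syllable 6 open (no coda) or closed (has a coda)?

Nuclei (vowels): i, e, i, i, u, e → 6 syllables.
σ1/σ2 boundary: /lwz/; trying suffixes from longest down, /z/ is the first permitted one, so coda /lw/ | onset /z/.
σ2/σ3 boundary: cluster /zl/ — /zl/ is itself a permitted onset, so the whole cluster goes right; preceding coda = ∅.
σ3/σ4 boundary: cluster /zl/ — /zl/ is itself a permitted onset, so the whole cluster goes right; preceding coda = ∅.
σ4/σ5 boundary: /ggl/ — longest licit onset from the right is /gl/, leaving /g/ as coda.
σ5/σ6 boundary: /dw/ — entire cluster is a permitted onset → onset /dw/, coda ∅.
Result: bilw.ze.zli.zlig.glu.dwe.
Syllable 6 is /dwe/; it ends in its nucleus with no coda, so it is open.

open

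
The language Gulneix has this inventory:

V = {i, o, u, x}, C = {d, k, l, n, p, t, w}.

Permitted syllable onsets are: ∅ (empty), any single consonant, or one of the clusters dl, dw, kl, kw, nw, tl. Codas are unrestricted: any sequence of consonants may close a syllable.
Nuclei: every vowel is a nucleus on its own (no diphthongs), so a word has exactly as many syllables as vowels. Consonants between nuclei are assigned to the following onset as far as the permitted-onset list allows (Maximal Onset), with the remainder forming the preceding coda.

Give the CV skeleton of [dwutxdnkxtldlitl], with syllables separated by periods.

CCV.CVCC.CVCC.CCVCC

Nuclei (vowels): u, x, x, i → 4 syllables.
V1 /u/ – V2 /x/: /t/ → onset of the next syllable (single consonants are always licit onsets).
V2 /x/ – V3 /x/: /dnk/ — longest licit onset from the right is /k/, leaving /dn/ as coda.
V3 /x/ – V4 /i/: /tldl/; trying suffixes from longest down, /dl/ is the first permitted one, so coda /tl/ | onset /dl/.
Putting it together: dwu.txdn.kxtl.dlitl.
Mapping each syllable to C/V: /dwu/ → CCV, /txdn/ → CVCC, /kxtl/ → CVCC, /dlitl/ → CCVCC.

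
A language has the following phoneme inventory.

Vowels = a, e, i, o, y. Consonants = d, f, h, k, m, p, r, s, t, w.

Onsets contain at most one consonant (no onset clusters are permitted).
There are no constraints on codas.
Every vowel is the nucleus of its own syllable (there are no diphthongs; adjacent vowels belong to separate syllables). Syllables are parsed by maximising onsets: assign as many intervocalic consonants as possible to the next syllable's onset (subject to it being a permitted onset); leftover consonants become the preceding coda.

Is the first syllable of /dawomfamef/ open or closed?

open

The vowels are a, o, a, e — 4 nuclei, so 4 syllables.
σ1/σ2 boundary: just /w/ — single C goes to the following onset.
σ2/σ3 boundary: /mf/ splits as /m/ + /f/ (/f/ is the longest suffix that is a licit onset).
σ3/σ4 boundary: just /m/ — single C goes to the following onset.
Putting it together: da.wom.fa.mef.
Syllable 1 is /da/; it ends in its nucleus with no coda, so it is open.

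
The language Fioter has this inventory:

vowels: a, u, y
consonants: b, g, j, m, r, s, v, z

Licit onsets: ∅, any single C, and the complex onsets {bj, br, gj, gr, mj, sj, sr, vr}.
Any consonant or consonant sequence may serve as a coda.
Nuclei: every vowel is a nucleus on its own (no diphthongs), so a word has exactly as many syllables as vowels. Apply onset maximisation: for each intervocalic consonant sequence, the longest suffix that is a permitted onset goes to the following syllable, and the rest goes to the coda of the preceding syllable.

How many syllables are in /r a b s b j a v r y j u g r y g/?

The vowels are a, a, y, u, y — 5 nuclei, so 5 syllables.

5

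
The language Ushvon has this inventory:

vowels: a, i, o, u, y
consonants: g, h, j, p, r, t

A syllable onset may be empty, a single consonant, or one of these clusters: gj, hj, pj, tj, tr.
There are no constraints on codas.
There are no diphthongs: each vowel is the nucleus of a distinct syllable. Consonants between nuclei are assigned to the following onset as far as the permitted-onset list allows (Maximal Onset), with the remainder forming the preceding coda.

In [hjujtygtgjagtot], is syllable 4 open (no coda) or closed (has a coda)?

Vowels present: u, y, a, o; each is a nucleus, giving 4 syllables.
/u…y/ gap (V1→V2): cluster /jt/ — the longest permitted-onset suffix is /t/; onset = /t/, preceding coda = /j/.
/y…a/ gap (V2→V3): /gtgj/ splits as /gt/ + /gj/ (/gj/ is the longest suffix that is a licit onset).
/a…o/ gap (V3→V4): /gt/ splits as /g/ + /t/ (/t/ is the longest suffix that is a licit onset).
Putting it together: hjuj.tygt.gjag.tot.
Syllable 4 is /tot/ with coda /t/, so it is closed.

closed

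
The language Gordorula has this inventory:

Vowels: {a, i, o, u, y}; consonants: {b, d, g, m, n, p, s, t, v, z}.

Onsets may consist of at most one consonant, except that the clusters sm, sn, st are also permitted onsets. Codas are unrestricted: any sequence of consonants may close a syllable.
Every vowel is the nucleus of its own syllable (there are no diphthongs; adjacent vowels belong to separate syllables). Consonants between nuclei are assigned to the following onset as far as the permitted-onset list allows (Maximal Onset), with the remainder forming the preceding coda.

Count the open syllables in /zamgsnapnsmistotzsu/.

Vowels present: a, a, i, o, u; each is a nucleus, giving 5 syllables.
σ1/σ2 boundary: /mgsn/ — longest licit onset from the right is /sn/, leaving /mg/ as coda.
σ2/σ3 boundary: /pnsm/ — longest licit onset from the right is /sm/, leaving /pn/ as coda.
σ3/σ4 boundary: /st/ — entire cluster is a permitted onset → onset /st/, coda ∅.
σ4/σ5 boundary: cluster /tzs/ — the longest permitted-onset suffix is /s/; onset = /s/, preceding coda = /tz/.
Syllabification: zamg.snapn.smi.stotz.su.
Classifying each syllable: /zamg/ (closed), /snapn/ (closed), /smi/ (open), /stotz/ (closed), /su/ (open).
Open syllables: 2.

2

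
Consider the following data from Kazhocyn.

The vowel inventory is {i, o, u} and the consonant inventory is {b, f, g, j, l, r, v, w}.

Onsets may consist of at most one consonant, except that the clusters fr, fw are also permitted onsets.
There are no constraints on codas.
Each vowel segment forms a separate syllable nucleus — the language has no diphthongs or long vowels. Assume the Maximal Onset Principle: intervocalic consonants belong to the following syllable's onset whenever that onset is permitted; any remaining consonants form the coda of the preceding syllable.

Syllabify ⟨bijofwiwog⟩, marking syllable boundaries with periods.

Vowels present: i, o, i, o; each is a nucleus, giving 4 syllables.
σ1/σ2 boundary: just /j/ — single C goes to the following onset.
σ2/σ3 boundary: /fw/ — entire cluster is a permitted onset → onset /fw/, coda ∅.
σ3/σ4 boundary: /w/ is a single consonant, so it becomes the next onset.

bi.jo.fwi.wog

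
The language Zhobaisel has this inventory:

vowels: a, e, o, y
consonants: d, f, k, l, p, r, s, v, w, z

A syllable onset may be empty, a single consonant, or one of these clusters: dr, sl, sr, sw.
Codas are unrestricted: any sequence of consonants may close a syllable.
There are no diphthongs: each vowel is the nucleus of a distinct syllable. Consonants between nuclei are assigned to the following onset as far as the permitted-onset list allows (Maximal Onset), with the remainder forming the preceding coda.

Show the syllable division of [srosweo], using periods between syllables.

sro.swe.o

The vowels are o, e, o — 3 nuclei, so 3 syllables.
/o…e/ gap (V1→V2): cluster /sw/ — /sw/ is itself a permitted onset, so the whole cluster goes right; preceding coda = ∅.
/e…o/ gap (V2→V3): hiatus — the boundary sits between the two vowels.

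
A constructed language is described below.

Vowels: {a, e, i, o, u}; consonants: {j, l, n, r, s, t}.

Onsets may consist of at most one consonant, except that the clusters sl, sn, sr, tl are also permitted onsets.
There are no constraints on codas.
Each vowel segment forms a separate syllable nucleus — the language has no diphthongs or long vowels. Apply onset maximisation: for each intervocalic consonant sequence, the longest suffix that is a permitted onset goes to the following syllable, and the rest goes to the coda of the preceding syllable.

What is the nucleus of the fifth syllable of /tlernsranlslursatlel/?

Nuclei (vowels): e, a, u, a, e → 5 syllables.
The fifth nucleus (vowel 5 from the left) is /e/.

e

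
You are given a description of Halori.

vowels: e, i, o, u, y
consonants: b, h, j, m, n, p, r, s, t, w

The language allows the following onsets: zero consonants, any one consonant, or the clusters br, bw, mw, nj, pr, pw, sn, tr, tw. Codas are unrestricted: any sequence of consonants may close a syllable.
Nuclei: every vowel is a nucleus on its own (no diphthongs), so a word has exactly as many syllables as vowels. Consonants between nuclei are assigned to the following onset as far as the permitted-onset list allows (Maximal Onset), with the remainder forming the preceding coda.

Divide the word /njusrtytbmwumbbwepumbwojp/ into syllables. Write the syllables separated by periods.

The vowels are u, y, u, e, u, o — 6 nuclei, so 6 syllables.
/u…y/ gap (V1→V2): /srt/ splits as /sr/ + /t/ (/t/ is the longest suffix that is a licit onset).
/y…u/ gap (V2→V3): /tbmw/ splits as /tb/ + /mw/ (/mw/ is the longest suffix that is a licit onset).
/u…e/ gap (V3→V4): cluster /mbbw/ — the longest permitted-onset suffix is /bw/; onset = /bw/, preceding coda = /mb/.
/e…u/ gap (V4→V5): just /p/ — single C goes to the following onset.
/u…o/ gap (V5→V6): cluster /mbw/ — the longest permitted-onset suffix is /bw/; onset = /bw/, preceding coda = /m/.

njusr.tytb.mwumb.bwe.pum.bwojp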